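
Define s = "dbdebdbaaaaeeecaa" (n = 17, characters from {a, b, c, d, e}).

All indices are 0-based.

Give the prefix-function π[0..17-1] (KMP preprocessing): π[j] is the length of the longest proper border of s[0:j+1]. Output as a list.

π[0] = 0
j=1 s[j]='b': π[1]=0 (border '')
j=2 s[j]='d': π[2]=1 (border 'd')
j=3 s[j]='e': k: 1→0; π[3]=0 (border '')
j=4 s[j]='b': π[4]=0 (border '')
j=5 s[j]='d': π[5]=1 (border 'd')
j=6 s[j]='b': π[6]=2 (border 'db')
j=7 s[j]='a': k: 2→0; π[7]=0 (border '')
j=8 s[j]='a': π[8]=0 (border '')
j=9 s[j]='a': π[9]=0 (border '')
j=10 s[j]='a': π[10]=0 (border '')
j=11 s[j]='e': π[11]=0 (border '')
j=12 s[j]='e': π[12]=0 (border '')
j=13 s[j]='e': π[13]=0 (border '')
j=14 s[j]='c': π[14]=0 (border '')
j=15 s[j]='a': π[15]=0 (border '')
j=16 s[j]='a': π[16]=0 (border '')

[0, 0, 1, 0, 0, 1, 2, 0, 0, 0, 0, 0, 0, 0, 0, 0, 0]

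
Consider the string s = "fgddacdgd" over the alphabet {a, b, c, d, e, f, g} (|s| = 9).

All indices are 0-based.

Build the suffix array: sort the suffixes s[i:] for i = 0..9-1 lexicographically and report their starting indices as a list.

rank→(start, suffix):
  0 → (4, 'acdgd')
  1 → (5, 'cdgd')
  2 → (8, 'd')
  3 → (3, 'dacdgd')
  4 → (2, 'ddacdgd')
  5 → (6, 'dgd')
  6 → (0, 'fgddacdgd')
  7 → (7, 'gd')
  8 → (1, 'gddacdgd')

[4, 5, 8, 3, 2, 6, 0, 7, 1]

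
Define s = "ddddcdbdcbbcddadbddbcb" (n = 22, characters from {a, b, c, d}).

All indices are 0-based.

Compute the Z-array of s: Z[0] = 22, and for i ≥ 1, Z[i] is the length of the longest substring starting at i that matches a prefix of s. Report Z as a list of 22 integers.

[22, 3, 2, 1, 0, 1, 0, 1, 0, 0, 0, 0, 2, 1, 0, 1, 0, 2, 1, 0, 0, 0]

Z[0]=22
i=1: fresh scan; Z[1]=3 extend→box=[1,4)
i=2: min(r-i=2, Z[1]=3)=2; Z[2]=2
i=3: min(r-i=1, Z[2]=2)=1; Z[3]=1
i=4: fresh scan; Z[4]=0
i=5: fresh scan; Z[5]=1 extend→box=[5,6)
i=6: fresh scan; Z[6]=0
i=7: fresh scan; Z[7]=1 extend→box=[7,8)
i=8: fresh scan; Z[8]=0
i=9: fresh scan; Z[9]=0
i=10: fresh scan; Z[10]=0
i=11: fresh scan; Z[11]=0
i=12: fresh scan; Z[12]=2 extend→box=[12,14)
i=13: min(r-i=1, Z[1]=3)=1; Z[13]=1
i=14: fresh scan; Z[14]=0
i=15: fresh scan; Z[15]=1 extend→box=[15,16)
i=16: fresh scan; Z[16]=0
i=17: fresh scan; Z[17]=2 extend→box=[17,19)
i=18: min(r-i=1, Z[1]=3)=1; Z[18]=1
i=19: fresh scan; Z[19]=0
i=20: fresh scan; Z[20]=0
i=21: fresh scan; Z[21]=0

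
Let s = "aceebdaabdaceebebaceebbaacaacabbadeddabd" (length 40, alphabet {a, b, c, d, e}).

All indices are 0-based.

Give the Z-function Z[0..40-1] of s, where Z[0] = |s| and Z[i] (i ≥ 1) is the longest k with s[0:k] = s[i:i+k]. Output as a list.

[40, 0, 0, 0, 0, 0, 1, 1, 0, 0, 5, 0, 0, 0, 0, 0, 0, 5, 0, 0, 0, 0, 0, 1, 2, 0, 1, 2, 0, 1, 0, 0, 1, 0, 0, 0, 0, 1, 0, 0]

Z[0]=40
i=1: outside box; Z[1]=0
i=2: outside box; Z[2]=0
i=3: outside box; Z[3]=0
i=4: outside box; Z[4]=0
i=5: outside box; Z[5]=0
i=6: outside box; Z[6]=1 grow→box=[6,7)
i=7: outside box; Z[7]=1 grow→box=[7,8)
i=8: outside box; Z[8]=0
i=9: outside box; Z[9]=0
i=10: outside box; Z[10]=5 grow→box=[10,15)
i=11: min(r-i=4, Z[1]=0)=0; Z[11]=0
i=12: min(r-i=3, Z[2]=0)=0; Z[12]=0
i=13: min(r-i=2, Z[3]=0)=0; Z[13]=0
i=14: min(r-i=1, Z[4]=0)=0; Z[14]=0
i=15: outside box; Z[15]=0
i=16: outside box; Z[16]=0
i=17: outside box; Z[17]=5 grow→box=[17,22)
i=18: min(r-i=4, Z[1]=0)=0; Z[18]=0
i=19: min(r-i=3, Z[2]=0)=0; Z[19]=0
i=20: min(r-i=2, Z[3]=0)=0; Z[20]=0
i=21: min(r-i=1, Z[4]=0)=0; Z[21]=0
i=22: outside box; Z[22]=0
i=23: outside box; Z[23]=1 grow→box=[23,24)
i=24: outside box; Z[24]=2 grow→box=[24,26)
i=25: min(r-i=1, Z[1]=0)=0; Z[25]=0
i=26: outside box; Z[26]=1 grow→box=[26,27)
i=27: outside box; Z[27]=2 grow→box=[27,29)
i=28: min(r-i=1, Z[1]=0)=0; Z[28]=0
i=29: outside box; Z[29]=1 grow→box=[29,30)
i=30: outside box; Z[30]=0
i=31: outside box; Z[31]=0
i=32: outside box; Z[32]=1 grow→box=[32,33)
i=33: outside box; Z[33]=0
i=34: outside box; Z[34]=0
i=35: outside box; Z[35]=0
i=36: outside box; Z[36]=0
i=37: outside box; Z[37]=1 grow→box=[37,38)
i=38: outside box; Z[38]=0
i=39: outside box; Z[39]=0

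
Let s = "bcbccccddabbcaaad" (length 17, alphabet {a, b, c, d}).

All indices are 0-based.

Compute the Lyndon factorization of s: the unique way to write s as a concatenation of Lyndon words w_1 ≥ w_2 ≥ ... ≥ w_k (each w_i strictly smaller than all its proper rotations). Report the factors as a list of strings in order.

emit factor 1: 'bcbccccdd' (i=0, period=9)
emit factor 2: 'abbc' (i=9, period=4)
emit factor 3: 'aaad' (i=13, period=4)

["bcbccccdd", "abbc", "aaad"]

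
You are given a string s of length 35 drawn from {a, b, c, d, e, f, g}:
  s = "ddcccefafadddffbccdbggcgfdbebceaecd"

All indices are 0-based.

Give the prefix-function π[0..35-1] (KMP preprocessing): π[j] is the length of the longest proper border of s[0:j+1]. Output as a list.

π[0] = 0
j=1 s[j]='d': π[1]=1 (border 'd')
j=2 s[j]='c': k: 1→0; π[2]=0 (border '')
j=3 s[j]='c': π[3]=0 (border '')
j=4 s[j]='c': π[4]=0 (border '')
j=5 s[j]='e': π[5]=0 (border '')
j=6 s[j]='f': π[6]=0 (border '')
j=7 s[j]='a': π[7]=0 (border '')
j=8 s[j]='f': π[8]=0 (border '')
j=9 s[j]='a': π[9]=0 (border '')
j=10 s[j]='d': π[10]=1 (border 'd')
j=11 s[j]='d': π[11]=2 (border 'dd')
j=12 s[j]='d': k: 2→1; π[12]=2 (border 'dd')
j=13 s[j]='f': k: 2→1→0; π[13]=0 (border '')
j=14 s[j]='f': π[14]=0 (border '')
j=15 s[j]='b': π[15]=0 (border '')
j=16 s[j]='c': π[16]=0 (border '')
j=17 s[j]='c': π[17]=0 (border '')
j=18 s[j]='d': π[18]=1 (border 'd')
j=19 s[j]='b': k: 1→0; π[19]=0 (border '')
j=20 s[j]='g': π[20]=0 (border '')
j=21 s[j]='g': π[21]=0 (border '')
j=22 s[j]='c': π[22]=0 (border '')
j=23 s[j]='g': π[23]=0 (border '')
j=24 s[j]='f': π[24]=0 (border '')
j=25 s[j]='d': π[25]=1 (border 'd')
j=26 s[j]='b': k: 1→0; π[26]=0 (border '')
j=27 s[j]='e': π[27]=0 (border '')
j=28 s[j]='b': π[28]=0 (border '')
j=29 s[j]='c': π[29]=0 (border '')
j=30 s[j]='e': π[30]=0 (border '')
j=31 s[j]='a': π[31]=0 (border '')
j=32 s[j]='e': π[32]=0 (border '')
j=33 s[j]='c': π[33]=0 (border '')
j=34 s[j]='d': π[34]=1 (border 'd')

[0, 1, 0, 0, 0, 0, 0, 0, 0, 0, 1, 2, 2, 0, 0, 0, 0, 0, 1, 0, 0, 0, 0, 0, 0, 1, 0, 0, 0, 0, 0, 0, 0, 0, 1]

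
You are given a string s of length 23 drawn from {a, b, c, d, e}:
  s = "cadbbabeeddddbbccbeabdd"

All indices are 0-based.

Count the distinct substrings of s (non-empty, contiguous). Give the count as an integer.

rank | idx | suffix
   0 |  19 | abdd
   1 |   5 | abeeddddbbccbeabdd
   2 |   1 | adbbabeeddddbbccbeabdd
   3 |   4 | babeeddddbbccbeabdd
   4 |   3 | bbabeeddddbbccbeabdd
   5 |  13 | bbccbeabdd
   6 |  14 | bccbeabdd
   7 |  20 | bdd
   8 |  17 | beabdd
   9 |   6 | beeddddbbccbeabdd
  10 |   0 | cadbbabeeddddbbccbeabdd
  11 |  16 | cbeabdd
  12 |  15 | ccbeabdd
  13 |  22 | d
  14 |   2 | dbbabeeddddbbccbeabdd
  15 |  12 | dbbccbeabdd
  16 |  21 | dd
  17 |  11 | ddbbccbeabdd
  18 |  10 | dddbbccbeabdd
  19 |   9 | ddddbbccbeabdd
  20 |  18 | eabdd
  21 |   8 | eddddbbccbeabdd
  22 |   7 | eeddddbbccbeabdd

SA = [19, 5, 1, 4, 3, 13, 14, 20, 17, 6, 0, 16, 15, 22, 2, 12, 21, 11, 10, 9, 18, 8, 7]
[i] adj suffixes → lcp
  [1] 19/5 → 2 ('ab')
  [2] 5/1 → 1 ('a')
  [3] 1/4 → 0 ('')
  [4] 4/3 → 1 ('b')
  [5] 3/13 → 2 ('bb')
  [6] 13/14 → 1 ('b')
  [7] 14/20 → 1 ('b')
  [8] 20/17 → 1 ('b')
  [9] 17/6 → 2 ('be')
  [10] 6/0 → 0 ('')
  [11] 0/16 → 1 ('c')
  [12] 16/15 → 1 ('c')
  [13] 15/22 → 0 ('')
  [14] 22/2 → 1 ('d')
  [15] 2/12 → 3 ('dbb')
  [16] 12/21 → 1 ('d')
  [17] 21/11 → 2 ('dd')
  [18] 11/10 → 2 ('dd')
  [19] 10/9 → 3 ('ddd')
  [20] 9/18 → 0 ('')
  [21] 18/8 → 1 ('e')
  [22] 8/7 → 1 ('e')

n(n+1)/2 = 23·24/2 = 276
Σ LCP = 0 + 2 + 1 + 0 + 1 + 2 + 1 + 1 + 1 + 2 + 0 + 1 + 1 + 0 + 1 + 3 + 1 + 2 + 2 + 3 + 0 + 1 + 1 = 27
distinct = 276 − 27 = 249

249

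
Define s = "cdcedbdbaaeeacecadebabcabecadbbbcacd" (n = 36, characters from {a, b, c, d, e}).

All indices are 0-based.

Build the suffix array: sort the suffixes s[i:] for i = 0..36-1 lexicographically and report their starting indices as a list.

[8, 20, 23, 33, 12, 27, 16, 9, 7, 19, 29, 30, 21, 31, 5, 24, 22, 32, 26, 15, 34, 0, 13, 2, 35, 6, 28, 4, 1, 17, 11, 18, 25, 14, 3, 10]

sorted suffixes:
  #0 SA[0]=8  'aaeeacecadebabcabecadbbbcacd'
  #1 SA[1]=20  'abcabecadbbbcacd'
  #2 SA[2]=23  'abecadbbbcacd'
  #3 SA[3]=33  'acd'
  #4 SA[4]=12  'acecadebabcabecadbbbcacd'
  #5 SA[5]=27  'adbbbcacd'
  #6 SA[6]=16  'adebabcabecadbbbcacd'
  #7 SA[7]=9  'aeeacecadebabcabecadbbbcacd'
  #8 SA[8]=7  'baaeeacecadebabcabecadbbbcacd'
  #9 SA[9]=19  'babcabecadbbbcacd'
  #10 SA[10]=29  'bbbcacd'
  #11 SA[11]=30  'bbcacd'
  #12 SA[12]=21  'bcabecadbbbcacd'
  #13 SA[13]=31  'bcacd'
  #14 SA[14]=5  'bdbaaeeacecadebabcabecadbbbcacd'
  #15 SA[15]=24  'becadbbbcacd'
  #16 SA[16]=22  'cabecadbbbcacd'
  #17 SA[17]=32  'cacd'
  #18 SA[18]=26  'cadbbbcacd'
  #19 SA[19]=15  'cadebabcabecadbbbcacd'
  #20 SA[20]=34  'cd'
  #21 SA[21]=0  'cdcedbdbaaeeacecadebabcabecadbbbcacd'
  #22 SA[22]=13  'cecadebabcabecadbbbcacd'
  #23 SA[23]=2  'cedbdbaaeeacecadebabcabecadbbbcacd'
  #24 SA[24]=35  'd'
  #25 SA[25]=6  'dbaaeeacecadebabcabecadbbbcacd'
  #26 SA[26]=28  'dbbbcacd'
  #27 SA[27]=4  'dbdbaaeeacecadebabcabecadbbbcacd'
  #28 SA[28]=1  'dcedbdbaaeeacecadebabcabecadbbbcacd'
  #29 SA[29]=17  'debabcabecadbbbcacd'
  #30 SA[30]=11  'eacecadebabcabecadbbbcacd'
  #31 SA[31]=18  'ebabcabecadbbbcacd'
  #32 SA[32]=25  'ecadbbbcacd'
  #33 SA[33]=14  'ecadebabcabecadbbbcacd'
  #34 SA[34]=3  'edbdbaaeeacecadebabcabecadbbbcacd'
  #35 SA[35]=10  'eeacecadebabcabecadbbbcacd'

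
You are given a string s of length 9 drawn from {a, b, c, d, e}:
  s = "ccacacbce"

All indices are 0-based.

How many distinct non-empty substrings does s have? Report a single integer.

37

rank→(start, suffix):
  0 → (2, 'acacbce')
  1 → (4, 'acbce')
  2 → (6, 'bce')
  3 → (1, 'cacacbce')
  4 → (3, 'cacbce')
  5 → (5, 'cbce')
  6 → (0, 'ccacacbce')
  7 → (7, 'ce')
  8 → (8, 'e')

SA = [2, 4, 6, 1, 3, 5, 0, 7, 8]
rank  pair      lcp
   1  s[2:],s[4:]  2  'ac'
   2  s[4:],s[6:]  0  ''
   3  s[6:],s[1:]  0  ''
   4  s[1:],s[3:]  3  'cac'
   5  s[3:],s[5:]  1  'c'
   6  s[5:],s[0:]  1  'c'
   7  s[0:],s[7:]  1  'c'
   8  s[7:],s[8:]  0  ''

n(n+1)/2 = 9·10/2 = 45
Σ LCP = 0 + 2 + 0 + 0 + 3 + 1 + 1 + 1 + 0 = 8
distinct = 45 − 8 = 37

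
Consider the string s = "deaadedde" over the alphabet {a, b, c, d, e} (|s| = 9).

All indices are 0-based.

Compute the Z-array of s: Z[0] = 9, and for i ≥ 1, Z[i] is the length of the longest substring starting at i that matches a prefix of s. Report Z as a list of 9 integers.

Z[0]=9
i=1: i≥r, start 0; Z[1]=0
i=2: i≥r, start 0; Z[2]=0
i=3: i≥r, start 0; Z[3]=0
i=4: i≥r, start 0; Z[4]=2 scan→box=[4,6)
i=5: min(r-i=1, Z[1]=0)=0; Z[5]=0
i=6: i≥r, start 0; Z[6]=1 scan→box=[6,7)
i=7: i≥r, start 0; Z[7]=2 scan→box=[7,9)
i=8: min(r-i=1, Z[1]=0)=0; Z[8]=0

[9, 0, 0, 0, 2, 0, 1, 2, 0]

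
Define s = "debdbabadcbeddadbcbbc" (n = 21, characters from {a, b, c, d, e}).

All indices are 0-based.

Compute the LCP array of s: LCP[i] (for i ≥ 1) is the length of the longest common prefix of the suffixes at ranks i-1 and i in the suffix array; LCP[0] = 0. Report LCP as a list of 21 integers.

[0, 1, 2, 0, 2, 1, 1, 2, 1, 1, 0, 1, 2, 0, 1, 2, 1, 1, 1, 0, 1]

rank | idx | suffix
   0 |   5 | abadcbeddadbcbbc
   1 |  14 | adbcbbc
   2 |   7 | adcbeddadbcbbc
   3 |   4 | babadcbeddadbcbbc
   4 |   6 | badcbeddadbcbbc
   5 |  18 | bbc
   6 |  19 | bc
   7 |  16 | bcbbc
   8 |   2 | bdbabadcbeddadbcbbc
   9 |  10 | beddadbcbbc
  10 |  20 | c
  11 |  17 | cbbc
  12 |   9 | cbeddadbcbbc
  13 |  13 | dadbcbbc
  14 |   3 | dbabadcbeddadbcbbc
  15 |  15 | dbcbbc
  16 |   8 | dcbeddadbcbbc
  17 |  12 | ddadbcbbc
  18 |   0 | debdbabadcbeddadbcbbc
  19 |   1 | ebdbabadcbeddadbcbbc
  20 |  11 | eddadbcbbc

SA = [5, 14, 7, 4, 6, 18, 19, 16, 2, 10, 20, 17, 9, 13, 3, 15, 8, 12, 0, 1, 11]
i: (SA[i-1],SA[i]) lcp shared
  1: (5,14) 1 'a'
  2: (14,7) 2 'ad'
  3: (7,4) 0 ''
  4: (4,6) 2 'ba'
  5: (6,18) 1 'b'
  6: (18,19) 1 'b'
  7: (19,16) 2 'bc'
  8: (16,2) 1 'b'
  9: (2,10) 1 'b'
  10: (10,20) 0 ''
  11: (20,17) 1 'c'
  12: (17,9) 2 'cb'
  13: (9,13) 0 ''
  14: (13,3) 1 'd'
  15: (3,15) 2 'db'
  16: (15,8) 1 'd'
  17: (8,12) 1 'd'
  18: (12,0) 1 'd'
  19: (0,1) 0 ''
  20: (1,11) 1 'e'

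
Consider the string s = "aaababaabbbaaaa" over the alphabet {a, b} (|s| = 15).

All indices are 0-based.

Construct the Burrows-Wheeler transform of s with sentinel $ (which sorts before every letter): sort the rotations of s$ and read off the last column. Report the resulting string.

aaaab$abbaabaaba

rank  rotation          last
    0  $aaababaabbbaaaa  a
    1  a$aaababaabbbaaa  a
    2  aa$aaababaabbbaa  a
    3  aaa$aaababaabbba  a
    4  aaaa$aaababaabbb  b
    5  aaababaabbbaaaa$  $
    6  aababaabbbaaaa$a  a
    7  aabbbaaaa$aaabab  b
    8  abaabbbaaaa$aaab  b
    9  ababaabbbaaaa$aa  a
   10  abbbaaaa$aaababa  a
   11  baaaa$aaababaabb  b
   12  baabbbaaaa$aaaba  a
   13  babaabbbaaaa$aaa  a
   14  bbaaaa$aaababaab  b
   15  bbbaaaa$aaababaa  a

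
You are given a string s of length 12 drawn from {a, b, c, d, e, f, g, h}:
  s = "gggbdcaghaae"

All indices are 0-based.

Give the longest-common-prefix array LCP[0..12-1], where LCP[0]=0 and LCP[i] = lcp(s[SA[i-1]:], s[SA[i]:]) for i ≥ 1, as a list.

sorted suffixes:
  #0 SA[0]=9  'aae'
  #1 SA[1]=10  'ae'
  #2 SA[2]=6  'aghaae'
  #3 SA[3]=3  'bdcaghaae'
  #4 SA[4]=5  'caghaae'
  #5 SA[5]=4  'dcaghaae'
  #6 SA[6]=11  'e'
  #7 SA[7]=2  'gbdcaghaae'
  #8 SA[8]=1  'ggbdcaghaae'
  #9 SA[9]=0  'gggbdcaghaae'
  #10 SA[10]=7  'ghaae'
  #11 SA[11]=8  'haae'

SA = [9, 10, 6, 3, 5, 4, 11, 2, 1, 0, 7, 8]
[i] adj suffixes → lcp
  [1] 9/10 → 1 ('a')
  [2] 10/6 → 1 ('a')
  [3] 6/3 → 0 ('')
  [4] 3/5 → 0 ('')
  [5] 5/4 → 0 ('')
  [6] 4/11 → 0 ('')
  [7] 11/2 → 0 ('')
  [8] 2/1 → 1 ('g')
  [9] 1/0 → 2 ('gg')
  [10] 0/7 → 1 ('g')
  [11] 7/8 → 0 ('')

[0, 1, 1, 0, 0, 0, 0, 0, 1, 2, 1, 0]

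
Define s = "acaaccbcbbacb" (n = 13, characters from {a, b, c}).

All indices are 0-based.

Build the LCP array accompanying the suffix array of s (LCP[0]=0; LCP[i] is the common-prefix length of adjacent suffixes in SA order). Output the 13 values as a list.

[0, 1, 2, 2, 0, 1, 1, 1, 0, 1, 2, 2, 1]

rank | idx | suffix
   0 |   2 | aaccbcbbacb
   1 |   0 | acaaccbcbbacb
   2 |  10 | acb
   3 |   3 | accbcbbacb
   4 |  12 | b
   5 |   9 | bacb
   6 |   8 | bbacb
   7 |   6 | bcbbacb
   8 |   1 | caaccbcbbacb
   9 |  11 | cb
  10 |   7 | cbbacb
  11 |   5 | cbcbbacb
  12 |   4 | ccbcbbacb

SA = [2, 0, 10, 3, 12, 9, 8, 6, 1, 11, 7, 5, 4]
[i] adj suffixes → lcp
  [1] 2/0 → 1 ('a')
  [2] 0/10 → 2 ('ac')
  [3] 10/3 → 2 ('ac')
  [4] 3/12 → 0 ('')
  [5] 12/9 → 1 ('b')
  [6] 9/8 → 1 ('b')
  [7] 8/6 → 1 ('b')
  [8] 6/1 → 0 ('')
  [9] 1/11 → 1 ('c')
  [10] 11/7 → 2 ('cb')
  [11] 7/5 → 2 ('cb')
  [12] 5/4 → 1 ('c')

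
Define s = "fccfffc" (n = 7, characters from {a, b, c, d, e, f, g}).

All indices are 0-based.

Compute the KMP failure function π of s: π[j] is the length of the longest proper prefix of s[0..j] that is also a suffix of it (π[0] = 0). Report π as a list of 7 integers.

π[0] = 0
j=1 s[j]='c': π[1]=0 (border '')
j=2 s[j]='c': π[2]=0 (border '')
j=3 s[j]='f': π[3]=1 (border 'f')
j=4 s[j]='f': k: 1→0; π[4]=1 (border 'f')
j=5 s[j]='f': k: 1→0; π[5]=1 (border 'f')
j=6 s[j]='c': π[6]=2 (border 'fc')

[0, 0, 0, 1, 1, 1, 2]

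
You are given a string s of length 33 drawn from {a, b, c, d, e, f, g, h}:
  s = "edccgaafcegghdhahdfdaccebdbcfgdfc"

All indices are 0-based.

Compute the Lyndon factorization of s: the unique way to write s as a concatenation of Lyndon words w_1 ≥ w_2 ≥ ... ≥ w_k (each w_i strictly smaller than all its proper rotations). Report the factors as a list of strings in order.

["e", "d", "ccg", "aafcegghdhahdfdaccebdbcfgdfc"]

emit factor 1: 'e' (i=0, period=1)
emit factor 2: 'd' (i=1, period=1)
emit factor 3: 'ccg' (i=2, period=3)
emit factor 4: 'aafcegghdhahdfdaccebdbcfgdfc' (i=5, period=28)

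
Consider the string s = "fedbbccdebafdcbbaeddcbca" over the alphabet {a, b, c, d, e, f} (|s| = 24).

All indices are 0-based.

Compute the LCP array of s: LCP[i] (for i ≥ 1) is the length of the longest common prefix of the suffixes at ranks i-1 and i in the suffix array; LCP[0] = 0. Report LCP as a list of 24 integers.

rank | idx | suffix
   0 |  23 | a
   1 |  16 | aeddcbca
   2 |  10 | afdcbbaeddcbca
   3 |  15 | baeddcbca
   4 |   9 | bafdcbbaeddcbca
   5 |  14 | bbaeddcbca
   6 |   3 | bbccdebafdcbbaeddcbca
   7 |  21 | bca
   8 |   4 | bccdebafdcbbaeddcbca
   9 |  22 | ca
  10 |  13 | cbbaeddcbca
  11 |  20 | cbca
  12 |   5 | ccdebafdcbbaeddcbca
  13 |   6 | cdebafdcbbaeddcbca
  14 |   2 | dbbccdebafdcbbaeddcbca
  15 |  12 | dcbbaeddcbca
  16 |  19 | dcbca
  17 |  18 | ddcbca
  18 |   7 | debafdcbbaeddcbca
  19 |   8 | ebafdcbbaeddcbca
  20 |   1 | edbbccdebafdcbbaeddcbca
  21 |  17 | eddcbca
  22 |  11 | fdcbbaeddcbca
  23 |   0 | fedbbccdebafdcbbaeddcbca

SA = [23, 16, 10, 15, 9, 14, 3, 21, 4, 22, 13, 20, 5, 6, 2, 12, 19, 18, 7, 8, 1, 17, 11, 0]
i: (SA[i-1],SA[i]) lcp shared
  1: (23,16) 1 'a'
  2: (16,10) 1 'a'
  3: (10,15) 0 ''
  4: (15,9) 2 'ba'
  5: (9,14) 1 'b'
  6: (14,3) 2 'bb'
  7: (3,21) 1 'b'
  8: (21,4) 2 'bc'
  9: (4,22) 0 ''
  10: (22,13) 1 'c'
  11: (13,20) 2 'cb'
  12: (20,5) 1 'c'
  13: (5,6) 1 'c'
  14: (6,2) 0 ''
  15: (2,12) 1 'd'
  16: (12,19) 3 'dcb'
  17: (19,18) 1 'd'
  18: (18,7) 1 'd'
  19: (7,8) 0 ''
  20: (8,1) 1 'e'
  21: (1,17) 2 'ed'
  22: (17,11) 0 ''
  23: (11,0) 1 'f'

[0, 1, 1, 0, 2, 1, 2, 1, 2, 0, 1, 2, 1, 1, 0, 1, 3, 1, 1, 0, 1, 2, 0, 1]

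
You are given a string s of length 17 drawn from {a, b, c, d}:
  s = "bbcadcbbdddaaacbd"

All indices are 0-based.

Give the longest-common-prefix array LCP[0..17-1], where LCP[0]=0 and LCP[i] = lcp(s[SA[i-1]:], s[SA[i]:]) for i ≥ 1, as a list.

[0, 2, 1, 1, 0, 2, 1, 1, 2, 0, 1, 2, 0, 1, 1, 1, 2]

sorted suffixes:
  #0 SA[0]=11  'aaacbd'
  #1 SA[1]=12  'aacbd'
  #2 SA[2]=13  'acbd'
  #3 SA[3]=3  'adcbbdddaaacbd'
  #4 SA[4]=0  'bbcadcbbdddaaacbd'
  #5 SA[5]=6  'bbdddaaacbd'
  #6 SA[6]=1  'bcadcbbdddaaacbd'
  #7 SA[7]=15  'bd'
  #8 SA[8]=7  'bdddaaacbd'
  #9 SA[9]=2  'cadcbbdddaaacbd'
  #10 SA[10]=5  'cbbdddaaacbd'
  #11 SA[11]=14  'cbd'
  #12 SA[12]=16  'd'
  #13 SA[13]=10  'daaacbd'
  #14 SA[14]=4  'dcbbdddaaacbd'
  #15 SA[15]=9  'ddaaacbd'
  #16 SA[16]=8  'dddaaacbd'

SA = [11, 12, 13, 3, 0, 6, 1, 15, 7, 2, 5, 14, 16, 10, 4, 9, 8]
i: (SA[i-1],SA[i]) lcp shared
  1: (11,12) 2 'aa'
  2: (12,13) 1 'a'
  3: (13,3) 1 'a'
  4: (3,0) 0 ''
  5: (0,6) 2 'bb'
  6: (6,1) 1 'b'
  7: (1,15) 1 'b'
  8: (15,7) 2 'bd'
  9: (7,2) 0 ''
  10: (2,5) 1 'c'
  11: (5,14) 2 'cb'
  12: (14,16) 0 ''
  13: (16,10) 1 'd'
  14: (10,4) 1 'd'
  15: (4,9) 1 'd'
  16: (9,8) 2 'dd'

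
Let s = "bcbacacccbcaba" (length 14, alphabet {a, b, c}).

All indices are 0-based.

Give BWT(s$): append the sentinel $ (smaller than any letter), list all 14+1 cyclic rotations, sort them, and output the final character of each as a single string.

abcbcacc$babcca

rank  rotation         last
    0  $bcbacacccbcaba  a
    1  a$bcbacacccbcab  b
    2  aba$bcbacacccbc  c
    3  acacccbcaba$bcb  b
    4  acccbcaba$bcbac  c
    5  ba$bcbacacccbca  a
    6  bacacccbcaba$bc  c
    7  bcaba$bcbacaccc  c
    8  bcbacacccbcaba$  $
    9  caba$bcbacacccb  b
   10  cacccbcaba$bcba  a
   11  cbacacccbcaba$b  b
   12  cbcaba$bcbacacc  c
   13  ccbcaba$bcbacac  c
   14  cccbcaba$bcbaca  a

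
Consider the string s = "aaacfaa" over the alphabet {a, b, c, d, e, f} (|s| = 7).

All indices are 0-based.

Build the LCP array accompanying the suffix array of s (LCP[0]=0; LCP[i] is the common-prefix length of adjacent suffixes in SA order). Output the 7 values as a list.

rank→(start, suffix):
  0 → (6, 'a')
  1 → (5, 'aa')
  2 → (0, 'aaacfaa')
  3 → (1, 'aacfaa')
  4 → (2, 'acfaa')
  5 → (3, 'cfaa')
  6 → (4, 'faa')

SA = [6, 5, 0, 1, 2, 3, 4]
i: (SA[i-1],SA[i]) lcp shared
  1: (6,5) 1 'a'
  2: (5,0) 2 'aa'
  3: (0,1) 2 'aa'
  4: (1,2) 1 'a'
  5: (2,3) 0 ''
  6: (3,4) 0 ''

[0, 1, 2, 2, 1, 0, 0]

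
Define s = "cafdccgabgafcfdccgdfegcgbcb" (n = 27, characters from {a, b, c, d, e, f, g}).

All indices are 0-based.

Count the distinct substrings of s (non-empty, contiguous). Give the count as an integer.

345

sorted suffixes:
  #0 SA[0]=7  'abgafcfdccgdfegcgbcb'
  #1 SA[1]=10  'afcfdccgdfegcgbcb'
  #2 SA[2]=1  'afdccgabgafcfdccgdfegcgbcb'
  #3 SA[3]=26  'b'
  #4 SA[4]=24  'bcb'
  #5 SA[5]=8  'bgafcfdccgdfegcgbcb'
  #6 SA[6]=0  'cafdccgabgafcfdccgdfegcgbcb'
  #7 SA[7]=25  'cb'
  #8 SA[8]=4  'ccgabgafcfdccgdfegcgbcb'
  #9 SA[9]=15  'ccgdfegcgbcb'
  #10 SA[10]=12  'cfdccgdfegcgbcb'
  #11 SA[11]=5  'cgabgafcfdccgdfegcgbcb'
  #12 SA[12]=22  'cgbcb'
  #13 SA[13]=16  'cgdfegcgbcb'
  #14 SA[14]=3  'dccgabgafcfdccgdfegcgbcb'
  #15 SA[15]=14  'dccgdfegcgbcb'
  #16 SA[16]=18  'dfegcgbcb'
  #17 SA[17]=20  'egcgbcb'
  #18 SA[18]=11  'fcfdccgdfegcgbcb'
  #19 SA[19]=2  'fdccgabgafcfdccgdfegcgbcb'
  #20 SA[20]=13  'fdccgdfegcgbcb'
  #21 SA[21]=19  'fegcgbcb'
  #22 SA[22]=6  'gabgafcfdccgdfegcgbcb'
  #23 SA[23]=9  'gafcfdccgdfegcgbcb'
  #24 SA[24]=23  'gbcb'
  #25 SA[25]=21  'gcgbcb'
  #26 SA[26]=17  'gdfegcgbcb'

SA = [7, 10, 1, 26, 24, 8, 0, 25, 4, 15, 12, 5, 22, 16, 3, 14, 18, 20, 11, 2, 13, 19, 6, 9, 23, 21, 17]
[i] adj suffixes → lcp
  [1] 7/10 → 1 ('a')
  [2] 10/1 → 2 ('af')
  [3] 1/26 → 0 ('')
  [4] 26/24 → 1 ('b')
  [5] 24/8 → 1 ('b')
  [6] 8/0 → 0 ('')
  [7] 0/25 → 1 ('c')
  [8] 25/4 → 1 ('c')
  [9] 4/15 → 3 ('ccg')
  [10] 15/12 → 1 ('c')
  [11] 12/5 → 1 ('c')
  [12] 5/22 → 2 ('cg')
  [13] 22/16 → 2 ('cg')
  [14] 16/3 → 0 ('')
  [15] 3/14 → 4 ('dccg')
  [16] 14/18 → 1 ('d')
  [17] 18/20 → 0 ('')
  [18] 20/11 → 0 ('')
  [19] 11/2 → 1 ('f')
  [20] 2/13 → 5 ('fdccg')
  [21] 13/19 → 1 ('f')
  [22] 19/6 → 0 ('')
  [23] 6/9 → 2 ('ga')
  [24] 9/23 → 1 ('g')
  [25] 23/21 → 1 ('g')
  [26] 21/17 → 1 ('g')

n(n+1)/2 = 27·28/2 = 378
Σ LCP = 0 + 1 + 2 + 0 + 1 + 1 + 0 + 1 + 1 + 3 + 1 + 1 + 2 + 2 + 0 + 4 + 1 + 0 + 0 + 1 + 5 + 1 + 0 + 2 + 1 + 1 + 1 = 33
distinct = 378 − 33 = 345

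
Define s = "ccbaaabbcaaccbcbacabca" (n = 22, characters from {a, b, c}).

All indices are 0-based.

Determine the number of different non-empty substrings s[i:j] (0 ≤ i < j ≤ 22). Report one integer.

219

rank→(start, suffix):
  0 → (21, 'a')
  1 → (3, 'aaabbcaaccbcbacabca')
  2 → (4, 'aabbcaaccbcbacabca')
  3 → (9, 'aaccbcbacabca')
  4 → (5, 'abbcaaccbcbacabca')
  5 → (18, 'abca')
  6 → (16, 'acabca')
  7 → (10, 'accbcbacabca')
  8 → (2, 'baaabbcaaccbcbacabca')
  9 → (15, 'bacabca')
  10 → (6, 'bbcaaccbcbacabca')
  11 → (19, 'bca')
  12 → (7, 'bcaaccbcbacabca')
  13 → (13, 'bcbacabca')
  14 → (20, 'ca')
  15 → (8, 'caaccbcbacabca')
  16 → (17, 'cabca')
  17 → (1, 'cbaaabbcaaccbcbacabca')
  18 → (14, 'cbacabca')
  19 → (12, 'cbcbacabca')
  20 → (0, 'ccbaaabbcaaccbcbacabca')
  21 → (11, 'ccbcbacabca')

SA = [21, 3, 4, 9, 5, 18, 16, 10, 2, 15, 6, 19, 7, 13, 20, 8, 17, 1, 14, 12, 0, 11]
[i] adj suffixes → lcp
  [1] 21/3 → 1 ('a')
  [2] 3/4 → 2 ('aa')
  [3] 4/9 → 2 ('aa')
  [4] 9/5 → 1 ('a')
  [5] 5/18 → 2 ('ab')
  [6] 18/16 → 1 ('a')
  [7] 16/10 → 2 ('ac')
  [8] 10/2 → 0 ('')
  [9] 2/15 → 2 ('ba')
  [10] 15/6 → 1 ('b')
  [11] 6/19 → 1 ('b')
  [12] 19/7 → 3 ('bca')
  [13] 7/13 → 2 ('bc')
  [14] 13/20 → 0 ('')
  [15] 20/8 → 2 ('ca')
  [16] 8/17 → 2 ('ca')
  [17] 17/1 → 1 ('c')
  [18] 1/14 → 3 ('cba')
  [19] 14/12 → 2 ('cb')
  [20] 12/0 → 1 ('c')
  [21] 0/11 → 3 ('ccb')

n(n+1)/2 = 22·23/2 = 253
Σ LCP = 0 + 1 + 2 + 2 + 1 + 2 + 1 + 2 + 0 + 2 + 1 + 1 + 3 + 2 + 0 + 2 + 2 + 1 + 3 + 2 + 1 + 3 = 34
distinct = 253 − 34 = 219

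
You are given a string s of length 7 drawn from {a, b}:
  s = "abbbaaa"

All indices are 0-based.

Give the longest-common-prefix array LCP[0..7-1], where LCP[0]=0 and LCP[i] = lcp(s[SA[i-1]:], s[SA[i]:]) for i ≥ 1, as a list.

[0, 1, 2, 1, 0, 1, 2]

rank | idx | suffix
   0 |   6 | a
   1 |   5 | aa
   2 |   4 | aaa
   3 |   0 | abbbaaa
   4 |   3 | baaa
   5 |   2 | bbaaa
   6 |   1 | bbbaaa

SA = [6, 5, 4, 0, 3, 2, 1]
[i] adj suffixes → lcp
  [1] 6/5 → 1 ('a')
  [2] 5/4 → 2 ('aa')
  [3] 4/0 → 1 ('a')
  [4] 0/3 → 0 ('')
  [5] 3/2 → 1 ('b')
  [6] 2/1 → 2 ('bb')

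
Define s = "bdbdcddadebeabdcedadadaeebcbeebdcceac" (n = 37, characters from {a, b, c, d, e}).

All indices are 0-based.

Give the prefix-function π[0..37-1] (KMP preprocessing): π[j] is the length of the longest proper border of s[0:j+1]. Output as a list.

[0, 0, 1, 2, 0, 0, 0, 0, 0, 0, 1, 0, 0, 1, 2, 0, 0, 0, 0, 0, 0, 0, 0, 0, 0, 1, 0, 1, 0, 0, 1, 2, 0, 0, 0, 0, 0]

π[0] = 0
j=1 s[j]='d': π[1]=0 (border '')
j=2 s[j]='b': π[2]=1 (border 'b')
j=3 s[j]='d': π[3]=2 (border 'bd')
j=4 s[j]='c': k: 2→0; π[4]=0 (border '')
j=5 s[j]='d': π[5]=0 (border '')
j=6 s[j]='d': π[6]=0 (border '')
j=7 s[j]='a': π[7]=0 (border '')
j=8 s[j]='d': π[8]=0 (border '')
j=9 s[j]='e': π[9]=0 (border '')
j=10 s[j]='b': π[10]=1 (border 'b')
j=11 s[j]='e': k: 1→0; π[11]=0 (border '')
j=12 s[j]='a': π[12]=0 (border '')
j=13 s[j]='b': π[13]=1 (border 'b')
j=14 s[j]='d': π[14]=2 (border 'bd')
j=15 s[j]='c': k: 2→0; π[15]=0 (border '')
j=16 s[j]='e': π[16]=0 (border '')
j=17 s[j]='d': π[17]=0 (border '')
j=18 s[j]='a': π[18]=0 (border '')
j=19 s[j]='d': π[19]=0 (border '')
j=20 s[j]='a': π[20]=0 (border '')
j=21 s[j]='d': π[21]=0 (border '')
j=22 s[j]='a': π[22]=0 (border '')
j=23 s[j]='e': π[23]=0 (border '')
j=24 s[j]='e': π[24]=0 (border '')
j=25 s[j]='b': π[25]=1 (border 'b')
j=26 s[j]='c': k: 1→0; π[26]=0 (border '')
j=27 s[j]='b': π[27]=1 (border 'b')
j=28 s[j]='e': k: 1→0; π[28]=0 (border '')
j=29 s[j]='e': π[29]=0 (border '')
j=30 s[j]='b': π[30]=1 (border 'b')
j=31 s[j]='d': π[31]=2 (border 'bd')
j=32 s[j]='c': k: 2→0; π[32]=0 (border '')
j=33 s[j]='c': π[33]=0 (border '')
j=34 s[j]='e': π[34]=0 (border '')
j=35 s[j]='a': π[35]=0 (border '')
j=36 s[j]='c': π[36]=0 (border '')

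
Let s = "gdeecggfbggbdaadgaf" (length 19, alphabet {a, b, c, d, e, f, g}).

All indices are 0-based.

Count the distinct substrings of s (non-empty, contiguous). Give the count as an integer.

sorted suffixes:
  #0 SA[0]=13  'aadgaf'
  #1 SA[1]=14  'adgaf'
  #2 SA[2]=17  'af'
  #3 SA[3]=11  'bdaadgaf'
  #4 SA[4]=8  'bggbdaadgaf'
  #5 SA[5]=4  'cggfbggbdaadgaf'
  #6 SA[6]=12  'daadgaf'
  #7 SA[7]=1  'deecggfbggbdaadgaf'
  #8 SA[8]=15  'dgaf'
  #9 SA[9]=3  'ecggfbggbdaadgaf'
  #10 SA[10]=2  'eecggfbggbdaadgaf'
  #11 SA[11]=18  'f'
  #12 SA[12]=7  'fbggbdaadgaf'
  #13 SA[13]=16  'gaf'
  #14 SA[14]=10  'gbdaadgaf'
  #15 SA[15]=0  'gdeecggfbggbdaadgaf'
  #16 SA[16]=6  'gfbggbdaadgaf'
  #17 SA[17]=9  'ggbdaadgaf'
  #18 SA[18]=5  'ggfbggbdaadgaf'

SA = [13, 14, 17, 11, 8, 4, 12, 1, 15, 3, 2, 18, 7, 16, 10, 0, 6, 9, 5]
i: (SA[i-1],SA[i]) lcp shared
  1: (13,14) 1 'a'
  2: (14,17) 1 'a'
  3: (17,11) 0 ''
  4: (11,8) 1 'b'
  5: (8,4) 0 ''
  6: (4,12) 0 ''
  7: (12,1) 1 'd'
  8: (1,15) 1 'd'
  9: (15,3) 0 ''
  10: (3,2) 1 'e'
  11: (2,18) 0 ''
  12: (18,7) 1 'f'
  13: (7,16) 0 ''
  14: (16,10) 1 'g'
  15: (10,0) 1 'g'
  16: (0,6) 1 'g'
  17: (6,9) 1 'g'
  18: (9,5) 2 'gg'

n(n+1)/2 = 19·20/2 = 190
Σ LCP = 0 + 1 + 1 + 0 + 1 + 0 + 0 + 1 + 1 + 0 + 1 + 0 + 1 + 0 + 1 + 1 + 1 + 1 + 2 = 13
distinct = 190 − 13 = 177

177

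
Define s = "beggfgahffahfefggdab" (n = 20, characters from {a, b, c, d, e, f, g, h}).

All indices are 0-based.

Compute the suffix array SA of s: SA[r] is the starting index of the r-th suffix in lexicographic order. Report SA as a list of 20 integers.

[18, 10, 6, 19, 0, 17, 13, 1, 9, 12, 8, 4, 14, 5, 16, 3, 15, 2, 11, 7]

sorted suffixes:
  #0 SA[0]=18  'ab'
  #1 SA[1]=10  'ahfefggdab'
  #2 SA[2]=6  'ahffahfefggdab'
  #3 SA[3]=19  'b'
  #4 SA[4]=0  'beggfgahffahfefggdab'
  #5 SA[5]=17  'dab'
  #6 SA[6]=13  'efggdab'
  #7 SA[7]=1  'eggfgahffahfefggdab'
  #8 SA[8]=9  'fahfefggdab'
  #9 SA[9]=12  'fefggdab'
  #10 SA[10]=8  'ffahfefggdab'
  #11 SA[11]=4  'fgahffahfefggdab'
  #12 SA[12]=14  'fggdab'
  #13 SA[13]=5  'gahffahfefggdab'
  #14 SA[14]=16  'gdab'
  #15 SA[15]=3  'gfgahffahfefggdab'
  #16 SA[16]=15  'ggdab'
  #17 SA[17]=2  'ggfgahffahfefggdab'
  #18 SA[18]=11  'hfefggdab'
  #19 SA[19]=7  'hffahfefggdab'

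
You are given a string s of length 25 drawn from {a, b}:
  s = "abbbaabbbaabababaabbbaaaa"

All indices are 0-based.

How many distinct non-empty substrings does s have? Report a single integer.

239

sorted suffixes:
  #0 SA[0]=24  'a'
  #1 SA[1]=23  'aa'
  #2 SA[2]=22  'aaa'
  #3 SA[3]=21  'aaaa'
  #4 SA[4]=9  'aabababaabbbaaaa'
  #5 SA[5]=16  'aabbbaaaa'
  #6 SA[6]=4  'aabbbaabababaabbbaaaa'
  #7 SA[7]=14  'abaabbbaaaa'
  #8 SA[8]=12  'ababaabbbaaaa'
  #9 SA[9]=10  'abababaabbbaaaa'
  #10 SA[10]=17  'abbbaaaa'
  #11 SA[11]=5  'abbbaabababaabbbaaaa'
  #12 SA[12]=0  'abbbaabbbaabababaabbbaaaa'
  #13 SA[13]=20  'baaaa'
  #14 SA[14]=8  'baabababaabbbaaaa'
  #15 SA[15]=15  'baabbbaaaa'
  #16 SA[16]=3  'baabbbaabababaabbbaaaa'
  #17 SA[17]=13  'babaabbbaaaa'
  #18 SA[18]=11  'bababaabbbaaaa'
  #19 SA[19]=19  'bbaaaa'
  #20 SA[20]=7  'bbaabababaabbbaaaa'
  #21 SA[21]=2  'bbaabbbaabababaabbbaaaa'
  #22 SA[22]=18  'bbbaaaa'
  #23 SA[23]=6  'bbbaabababaabbbaaaa'
  #24 SA[24]=1  'bbbaabbbaabababaabbbaaaa'

SA = [24, 23, 22, 21, 9, 16, 4, 14, 12, 10, 17, 5, 0, 20, 8, 15, 3, 13, 11, 19, 7, 2, 18, 6, 1]
i: (SA[i-1],SA[i]) lcp shared
  1: (24,23) 1 'a'
  2: (23,22) 2 'aa'
  3: (22,21) 3 'aaa'
  4: (21,9) 2 'aa'
  5: (9,16) 3 'aab'
  6: (16,4) 7 'aabbbaa'
  7: (4,14) 1 'a'
  8: (14,12) 3 'aba'
  9: (12,10) 5 'ababa'
  10: (10,17) 2 'ab'
  11: (17,5) 6 'abbbaa'
  12: (5,0) 7 'abbbaab'
  13: (0,20) 0 ''
  14: (20,8) 3 'baa'
  15: (8,15) 4 'baab'
  16: (15,3) 8 'baabbbaa'
  17: (3,13) 2 'ba'
  18: (13,11) 4 'baba'
  19: (11,19) 1 'b'
  20: (19,7) 4 'bbaa'
  21: (7,2) 5 'bbaab'
  22: (2,18) 2 'bb'
  23: (18,6) 5 'bbbaa'
  24: (6,1) 6 'bbbaab'

n(n+1)/2 = 25·26/2 = 325
Σ LCP = 0 + 1 + 2 + 3 + 2 + 3 + 7 + 1 + 3 + 5 + 2 + 6 + 7 + 0 + 3 + 4 + 8 + 2 + 4 + 1 + 4 + 5 + 2 + 5 + 6 = 86
distinct = 325 − 86 = 239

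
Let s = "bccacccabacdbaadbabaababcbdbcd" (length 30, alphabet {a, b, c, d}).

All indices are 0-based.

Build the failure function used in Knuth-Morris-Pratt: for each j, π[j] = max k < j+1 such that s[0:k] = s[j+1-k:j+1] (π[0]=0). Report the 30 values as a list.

π[0] = 0
j=1 s[j]='c': π[1]=0 (border '')
j=2 s[j]='c': π[2]=0 (border '')
j=3 s[j]='a': π[3]=0 (border '')
j=4 s[j]='c': π[4]=0 (border '')
j=5 s[j]='c': π[5]=0 (border '')
j=6 s[j]='c': π[6]=0 (border '')
j=7 s[j]='a': π[7]=0 (border '')
j=8 s[j]='b': π[8]=1 (border 'b')
j=9 s[j]='a': k: 1→0; π[9]=0 (border '')
j=10 s[j]='c': π[10]=0 (border '')
j=11 s[j]='d': π[11]=0 (border '')
j=12 s[j]='b': π[12]=1 (border 'b')
j=13 s[j]='a': k: 1→0; π[13]=0 (border '')
j=14 s[j]='a': π[14]=0 (border '')
j=15 s[j]='d': π[15]=0 (border '')
j=16 s[j]='b': π[16]=1 (border 'b')
j=17 s[j]='a': k: 1→0; π[17]=0 (border '')
j=18 s[j]='b': π[18]=1 (border 'b')
j=19 s[j]='a': k: 1→0; π[19]=0 (border '')
j=20 s[j]='a': π[20]=0 (border '')
j=21 s[j]='b': π[21]=1 (border 'b')
j=22 s[j]='a': k: 1→0; π[22]=0 (border '')
j=23 s[j]='b': π[23]=1 (border 'b')
j=24 s[j]='c': π[24]=2 (border 'bc')
j=25 s[j]='b': k: 2→0; π[25]=1 (border 'b')
j=26 s[j]='d': k: 1→0; π[26]=0 (border '')
j=27 s[j]='b': π[27]=1 (border 'b')
j=28 s[j]='c': π[28]=2 (border 'bc')
j=29 s[j]='d': k: 2→0; π[29]=0 (border '')

[0, 0, 0, 0, 0, 0, 0, 0, 1, 0, 0, 0, 1, 0, 0, 0, 1, 0, 1, 0, 0, 1, 0, 1, 2, 1, 0, 1, 2, 0]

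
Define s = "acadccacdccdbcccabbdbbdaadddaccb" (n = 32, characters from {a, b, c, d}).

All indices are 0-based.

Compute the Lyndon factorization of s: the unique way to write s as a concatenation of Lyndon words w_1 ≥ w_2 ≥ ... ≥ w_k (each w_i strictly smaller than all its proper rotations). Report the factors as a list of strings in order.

emit factor 1: 'acadccacdccdbccc' (i=0, period=16)
emit factor 2: 'abbdbbd' (i=16, period=7)
emit factor 3: 'aadddaccb' (i=23, period=9)

["acadccacdccdbccc", "abbdbbd", "aadddaccb"]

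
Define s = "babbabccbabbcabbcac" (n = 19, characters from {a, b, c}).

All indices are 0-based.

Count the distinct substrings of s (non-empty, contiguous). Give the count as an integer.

rank | idx | suffix
   0 |   1 | abbabccbabbcabbcac
   1 |   9 | abbcabbcac
   2 |  13 | abbcac
   3 |   4 | abccbabbcabbcac
   4 |  17 | ac
   5 |   0 | babbabccbabbcabbcac
   6 |   8 | babbcabbcac
   7 |   3 | babccbabbcabbcac
   8 |   2 | bbabccbabbcabbcac
   9 |  10 | bbcabbcac
  10 |  14 | bbcac
  11 |  11 | bcabbcac
  12 |  15 | bcac
  13 |   5 | bccbabbcabbcac
  14 |  18 | c
  15 |  12 | cabbcac
  16 |  16 | cac
  17 |   7 | cbabbcabbcac
  18 |   6 | ccbabbcabbcac

SA = [1, 9, 13, 4, 17, 0, 8, 3, 2, 10, 14, 11, 15, 5, 18, 12, 16, 7, 6]
rank  pair      lcp
   1  s[1:],s[9:]  3  'abb'
   2  s[9:],s[13:]  5  'abbca'
   3  s[13:],s[4:]  2  'ab'
   4  s[4:],s[17:]  1  'a'
   5  s[17:],s[0:]  0  ''
   6  s[0:],s[8:]  4  'babb'
   7  s[8:],s[3:]  3  'bab'
   8  s[3:],s[2:]  1  'b'
   9  s[2:],s[10:]  2  'bb'
  10  s[10:],s[14:]  4  'bbca'
  11  s[14:],s[11:]  1  'b'
  12  s[11:],s[15:]  3  'bca'
  13  s[15:],s[5:]  2  'bc'
  14  s[5:],s[18:]  0  ''
  15  s[18:],s[12:]  1  'c'
  16  s[12:],s[16:]  2  'ca'
  17  s[16:],s[7:]  1  'c'
  18  s[7:],s[6:]  1  'c'

n(n+1)/2 = 19·20/2 = 190
Σ LCP = 0 + 3 + 5 + 2 + 1 + 0 + 4 + 3 + 1 + 2 + 4 + 1 + 3 + 2 + 0 + 1 + 2 + 1 + 1 = 36
distinct = 190 − 36 = 154

154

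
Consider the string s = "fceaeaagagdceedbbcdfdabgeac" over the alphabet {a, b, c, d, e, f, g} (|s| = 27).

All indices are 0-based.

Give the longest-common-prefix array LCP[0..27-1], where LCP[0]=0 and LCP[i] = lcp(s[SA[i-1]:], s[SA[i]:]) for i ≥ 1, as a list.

rank | idx | suffix
   0 |   5 | aagagdceedbbcdfdabgeac
   1 |  21 | abgeac
   2 |  25 | ac
   3 |   3 | aeaagagdceedbbcdfdabgeac
   4 |   6 | agagdceedbbcdfdabgeac
   5 |   8 | agdceedbbcdfdabgeac
   6 |  15 | bbcdfdabgeac
   7 |  16 | bcdfdabgeac
   8 |  22 | bgeac
   9 |  26 | c
  10 |  17 | cdfdabgeac
  11 |   1 | ceaeaagagdceedbbcdfdabgeac
  12 |  11 | ceedbbcdfdabgeac
  13 |  20 | dabgeac
  14 |  14 | dbbcdfdabgeac
  15 |  10 | dceedbbcdfdabgeac
  16 |  18 | dfdabgeac
  17 |   4 | eaagagdceedbbcdfdabgeac
  18 |  24 | eac
  19 |   2 | eaeaagagdceedbbcdfdabgeac
  20 |  13 | edbbcdfdabgeac
  21 |  12 | eedbbcdfdabgeac
  22 |   0 | fceaeaagagdceedbbcdfdabgeac
  23 |  19 | fdabgeac
  24 |   7 | gagdceedbbcdfdabgeac
  25 |   9 | gdceedbbcdfdabgeac
  26 |  23 | geac

SA = [5, 21, 25, 3, 6, 8, 15, 16, 22, 26, 17, 1, 11, 20, 14, 10, 18, 4, 24, 2, 13, 12, 0, 19, 7, 9, 23]
[i] adj suffixes → lcp
  [1] 5/21 → 1 ('a')
  [2] 21/25 → 1 ('a')
  [3] 25/3 → 1 ('a')
  [4] 3/6 → 1 ('a')
  [5] 6/8 → 2 ('ag')
  [6] 8/15 → 0 ('')
  [7] 15/16 → 1 ('b')
  [8] 16/22 → 1 ('b')
  [9] 22/26 → 0 ('')
  [10] 26/17 → 1 ('c')
  [11] 17/1 → 1 ('c')
  [12] 1/11 → 2 ('ce')
  [13] 11/20 → 0 ('')
  [14] 20/14 → 1 ('d')
  [15] 14/10 → 1 ('d')
  [16] 10/18 → 1 ('d')
  [17] 18/4 → 0 ('')
  [18] 4/24 → 2 ('ea')
  [19] 24/2 → 2 ('ea')
  [20] 2/13 → 1 ('e')
  [21] 13/12 → 1 ('e')
  [22] 12/0 → 0 ('')
  [23] 0/19 → 1 ('f')
  [24] 19/7 → 0 ('')
  [25] 7/9 → 1 ('g')
  [26] 9/23 → 1 ('g')

[0, 1, 1, 1, 1, 2, 0, 1, 1, 0, 1, 1, 2, 0, 1, 1, 1, 0, 2, 2, 1, 1, 0, 1, 0, 1, 1]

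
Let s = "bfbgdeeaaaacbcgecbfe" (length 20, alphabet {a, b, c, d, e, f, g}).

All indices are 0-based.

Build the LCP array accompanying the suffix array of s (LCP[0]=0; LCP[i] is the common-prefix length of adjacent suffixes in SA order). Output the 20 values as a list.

rank | idx | suffix
   0 |   7 | aaaacbcgecbfe
   1 |   8 | aaacbcgecbfe
   2 |   9 | aacbcgecbfe
   3 |  10 | acbcgecbfe
   4 |  12 | bcgecbfe
   5 |   0 | bfbgdeeaaaacbcgecbfe
   6 |  17 | bfe
   7 |   2 | bgdeeaaaacbcgecbfe
   8 |  11 | cbcgecbfe
   9 |  16 | cbfe
  10 |  13 | cgecbfe
  11 |   4 | deeaaaacbcgecbfe
  12 |  19 | e
  13 |   6 | eaaaacbcgecbfe
  14 |  15 | ecbfe
  15 |   5 | eeaaaacbcgecbfe
  16 |   1 | fbgdeeaaaacbcgecbfe
  17 |  18 | fe
  18 |   3 | gdeeaaaacbcgecbfe
  19 |  14 | gecbfe

SA = [7, 8, 9, 10, 12, 0, 17, 2, 11, 16, 13, 4, 19, 6, 15, 5, 1, 18, 3, 14]
[i] adj suffixes → lcp
  [1] 7/8 → 3 ('aaa')
  [2] 8/9 → 2 ('aa')
  [3] 9/10 → 1 ('a')
  [4] 10/12 → 0 ('')
  [5] 12/0 → 1 ('b')
  [6] 0/17 → 2 ('bf')
  [7] 17/2 → 1 ('b')
  [8] 2/11 → 0 ('')
  [9] 11/16 → 2 ('cb')
  [10] 16/13 → 1 ('c')
  [11] 13/4 → 0 ('')
  [12] 4/19 → 0 ('')
  [13] 19/6 → 1 ('e')
  [14] 6/15 → 1 ('e')
  [15] 15/5 → 1 ('e')
  [16] 5/1 → 0 ('')
  [17] 1/18 → 1 ('f')
  [18] 18/3 → 0 ('')
  [19] 3/14 → 1 ('g')

[0, 3, 2, 1, 0, 1, 2, 1, 0, 2, 1, 0, 0, 1, 1, 1, 0, 1, 0, 1]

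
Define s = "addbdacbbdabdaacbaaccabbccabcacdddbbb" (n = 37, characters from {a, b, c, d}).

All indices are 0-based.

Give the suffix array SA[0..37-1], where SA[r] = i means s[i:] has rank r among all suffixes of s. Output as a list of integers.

rank | idx | suffix
   0 |  13 | aacbaaccabbccabcacdddbbb
   1 |  17 | aaccabbccabcacdddbbb
   2 |  21 | abbccabcacdddbbb
   3 |  26 | abcacdddbbb
   4 |  10 | abdaacbaaccabbccabcacdddbbb
   5 |  14 | acbaaccabbccabcacdddbbb
   6 |   5 | acbbdabdaacbaaccabbccabcacdddbbb
   7 |  18 | accabbccabcacdddbbb
   8 |  29 | acdddbbb
   9 |   0 | addbdacbbdabdaacbaaccabbccabcacdddbbb
  10 |  36 | b
  11 |  16 | baaccabbccabcacdddbbb
  12 |  35 | bb
  13 |  34 | bbb
  14 |  22 | bbccabcacdddbbb
  15 |   7 | bbdabdaacbaaccabbccabcacdddbbb
  16 |  27 | bcacdddbbb
  17 |  23 | bccabcacdddbbb
  18 |  11 | bdaacbaaccabbccabcacdddbbb
  19 |   8 | bdabdaacbaaccabbccabcacdddbbb
  20 |   3 | bdacbbdabdaacbaaccabbccabcacdddbbb
  21 |  20 | cabbccabcacdddbbb
  22 |  25 | cabcacdddbbb
  23 |  28 | cacdddbbb
  24 |  15 | cbaaccabbccabcacdddbbb
  25 |   6 | cbbdabdaacbaaccabbccabcacdddbbb
  26 |  19 | ccabbccabcacdddbbb
  27 |  24 | ccabcacdddbbb
  28 |  30 | cdddbbb
  29 |  12 | daacbaaccabbccabcacdddbbb
  30 |   9 | dabdaacbaaccabbccabcacdddbbb
  31 |   4 | dacbbdabdaacbaaccabbccabcacdddbbb
  32 |  33 | dbbb
  33 |   2 | dbdacbbdabdaacbaaccabbccabcacdddbbb
  34 |  32 | ddbbb
  35 |   1 | ddbdacbbdabdaacbaaccabbccabcacdddbbb
  36 |  31 | dddbbb

[13, 17, 21, 26, 10, 14, 5, 18, 29, 0, 36, 16, 35, 34, 22, 7, 27, 23, 11, 8, 3, 20, 25, 28, 15, 6, 19, 24, 30, 12, 9, 4, 33, 2, 32, 1, 31]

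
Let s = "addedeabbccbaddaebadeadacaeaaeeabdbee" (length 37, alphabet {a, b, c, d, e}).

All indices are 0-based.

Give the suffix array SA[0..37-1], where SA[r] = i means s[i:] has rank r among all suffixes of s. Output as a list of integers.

rank→(start, suffix):
  0 → (27, 'aaeeabdbee')
  1 → (6, 'abbccbaddaebadeadacaeaaeeabdbee')
  2 → (31, 'abdbee')
  3 → (23, 'acaeaaeeabdbee')
  4 → (21, 'adacaeaaeeabdbee')
  5 → (12, 'addaebadeadacaeaaeeabdbee')
  6 → (0, 'addedeabbccbaddaebadeadacaeaaeeabdbee')
  7 → (18, 'adeadacaeaaeeabdbee')
  8 → (25, 'aeaaeeabdbee')
  9 → (15, 'aebadeadacaeaaeeabdbee')
  10 → (28, 'aeeabdbee')
  11 → (11, 'baddaebadeadacaeaaeeabdbee')
  12 → (17, 'badeadacaeaaeeabdbee')
  13 → (7, 'bbccbaddaebadeadacaeaaeeabdbee')
  14 → (8, 'bccbaddaebadeadacaeaaeeabdbee')
  15 → (32, 'bdbee')
  16 → (34, 'bee')
  17 → (24, 'caeaaeeabdbee')
  18 → (10, 'cbaddaebadeadacaeaaeeabdbee')
  19 → (9, 'ccbaddaebadeadacaeaaeeabdbee')
  20 → (22, 'dacaeaaeeabdbee')
  21 → (14, 'daebadeadacaeaaeeabdbee')
  22 → (33, 'dbee')
  23 → (13, 'ddaebadeadacaeaaeeabdbee')
  24 → (1, 'ddedeabbccbaddaebadeadacaeaaeeabdbee')
  25 → (4, 'deabbccbaddaebadeadacaeaaeeabdbee')
  26 → (19, 'deadacaeaaeeabdbee')
  27 → (2, 'dedeabbccbaddaebadeadacaeaaeeabdbee')
  28 → (36, 'e')
  29 → (26, 'eaaeeabdbee')
  30 → (5, 'eabbccbaddaebadeadacaeaaeeabdbee')
  31 → (30, 'eabdbee')
  32 → (20, 'eadacaeaaeeabdbee')
  33 → (16, 'ebadeadacaeaaeeabdbee')
  34 → (3, 'edeabbccbaddaebadeadacaeaaeeabdbee')
  35 → (35, 'ee')
  36 → (29, 'eeabdbee')

[27, 6, 31, 23, 21, 12, 0, 18, 25, 15, 28, 11, 17, 7, 8, 32, 34, 24, 10, 9, 22, 14, 33, 13, 1, 4, 19, 2, 36, 26, 5, 30, 20, 16, 3, 35, 29]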